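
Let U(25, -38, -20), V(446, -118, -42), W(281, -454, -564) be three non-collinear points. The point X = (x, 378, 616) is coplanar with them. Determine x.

The plane through U, V, W has equation 34368x + 223392y − 154656z = -4536576.
Substituting X: (34368)x + (-10825920) = -4536576, so x = 183.

183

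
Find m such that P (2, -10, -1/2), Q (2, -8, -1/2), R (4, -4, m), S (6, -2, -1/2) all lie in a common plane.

-1/2

Normal to plane PQS: n = (0, 0, -8); plane equation n·X = 4.
Requiring n·R = 4: (-8)m + (0) = 4.
So m = -1/2.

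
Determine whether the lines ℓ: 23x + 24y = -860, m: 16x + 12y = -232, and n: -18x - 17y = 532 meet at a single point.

The three lines meet at one point iff the augmented coefficient matrix [aᵢ bᵢ cᵢ] has rank < 3, i.e. its determinant vanishes.
Here the determinant is 216.
Nonzero, so no common point exists.

No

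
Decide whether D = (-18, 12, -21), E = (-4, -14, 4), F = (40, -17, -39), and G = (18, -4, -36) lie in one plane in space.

A normal to the plane through D, E, F is n = DE × DF = (1193, 1702, 1102).
The plane has equation n·P = -24192. For G: n·G = -25006.
-25006 ≠ -24192, so G is off the plane.

No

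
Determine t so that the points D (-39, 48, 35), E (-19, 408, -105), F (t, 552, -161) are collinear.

Collinearity requires DE × DF = 0; each component is linear in t.
The y-component gives (-140)t + (-1540) = 0, so t = -11.
The remaining components then also vanish.

-11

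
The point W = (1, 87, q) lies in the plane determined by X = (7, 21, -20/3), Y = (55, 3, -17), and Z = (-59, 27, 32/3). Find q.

-16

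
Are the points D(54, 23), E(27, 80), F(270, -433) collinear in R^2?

DE = (-27, 57), DF = (216, -456).
Twice the signed area of △DEF is (-27)(-456) − (57)(216) = 0.
The triangle is degenerate (zero area), so the points are collinear.

Yes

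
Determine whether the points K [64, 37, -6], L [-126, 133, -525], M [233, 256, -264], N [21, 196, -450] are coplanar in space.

No

A normal to the plane through K, L, M is n = KL × KM = (88893, -136731, -57834).
The plane has equation n·P = 977109. For N: n·N = 1092777.
1092777 ≠ 977109, so N is off the plane.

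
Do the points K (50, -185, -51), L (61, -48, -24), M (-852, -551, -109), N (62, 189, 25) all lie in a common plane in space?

No

The four points are coplanar iff the 3×3 determinant with rows KL, KM, KN is zero.
Rows: (11, 137, 27), (-902, -366, -58), (12, 374, 76).
Expanding along the first row: (11)(-6124) − (137)(-67856) + (27)(-332956) = 239096.
Nonzero ⇒ not coplanar.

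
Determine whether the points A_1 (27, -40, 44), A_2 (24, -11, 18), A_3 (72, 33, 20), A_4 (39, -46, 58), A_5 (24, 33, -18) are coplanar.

The plane through A_1, A_2, A_3 has normal n = A_1A_2 × A_1A_3 = (1202, -1242, -1524) and equation n·P = 15078.
Checking the remaining points: n·A_4 = 15618, n·A_5 = 15294.
Since n·A_4 = 15618 ≠ 15078, A_4 is off the plane and the points are not all coplanar.

No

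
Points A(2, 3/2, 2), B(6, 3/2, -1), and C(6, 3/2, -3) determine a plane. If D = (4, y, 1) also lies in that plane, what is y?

The plane through A, B, C has equation 8y = 12.
Substituting D: (8)y + (0) = 12, so y = 3/2.

3/2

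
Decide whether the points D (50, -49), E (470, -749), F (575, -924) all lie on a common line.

Yes

DE = (420, -700), DF = (525, -875).
det[DE; DF] = (420)(-875) − (-700)(525) = 0.
The determinant is zero, so the points are collinear.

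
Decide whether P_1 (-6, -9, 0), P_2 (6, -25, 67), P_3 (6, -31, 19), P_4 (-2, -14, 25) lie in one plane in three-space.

A normal to the plane through P_1, P_2, P_3 is n = P_1P_2 × P_1P_3 = (1170, 576, -72).
The plane has equation n·P = -12204. For P_4: n·P_4 = -12204.
Equal, so P_4 lies in the plane and all four are coplanar.

Yes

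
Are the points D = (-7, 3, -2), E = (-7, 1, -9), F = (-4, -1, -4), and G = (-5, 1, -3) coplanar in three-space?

The four points are coplanar iff the 3×3 determinant with rows DE, DF, DG is zero.
Rows: (0, -2, -7), (3, -4, -2), (2, -2, -1).
Expanding along the first row: (0)(0) − (-2)(1) + (-7)(2) = -12.
Nonzero ⇒ not coplanar.

No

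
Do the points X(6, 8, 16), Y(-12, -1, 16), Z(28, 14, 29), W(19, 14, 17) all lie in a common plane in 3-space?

With X as base: XY = (-18, -9, 0), XZ = (22, 6, 13), XW = (13, 6, 1).
XZ × XW = (-72, 147, 54).
XY · (XZ × XW) = -27.
Since -27 ≠ 0, the four points are not coplanar.

No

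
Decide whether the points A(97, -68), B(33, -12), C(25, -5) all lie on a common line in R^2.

AB = (-64, 56), AC = (-72, 63).
det[AB; AC] = (-64)(63) − (56)(-72) = 0.
The determinant is zero, so the points are collinear.

Yes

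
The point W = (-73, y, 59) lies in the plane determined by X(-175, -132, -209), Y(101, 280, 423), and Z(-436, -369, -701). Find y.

The plane through X, Y, Z has equation −52920x − 29160y + 42120z = 4307040.
Substituting W: (-29160)y + (6348240) = 4307040, so y = 70.

70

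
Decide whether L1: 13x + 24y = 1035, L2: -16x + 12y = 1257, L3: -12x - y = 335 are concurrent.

The three lines meet at one point iff the augmented coefficient matrix [aᵢ bᵢ cᵢ] has rank < 3, i.e. its determinant vanishes.
Here the determinant is 825.
Nonzero, so no common point exists.

No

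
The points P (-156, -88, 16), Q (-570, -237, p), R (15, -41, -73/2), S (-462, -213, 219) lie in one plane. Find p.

Normal to plane PRS: n = (5957/2, -18648, -6993); plane equation n·X = 1064490.
Requiring n·Q = 1064490: (-6993)p + (2721831) = 1064490.
So p = 237.

237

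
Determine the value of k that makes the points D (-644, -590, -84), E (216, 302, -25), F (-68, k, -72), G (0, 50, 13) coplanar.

22

The points are coplanar iff DE · (DF × DG) = 0.
Expanding, this is linear in k: (45424)k + (-999328) = 0.
So k = 22.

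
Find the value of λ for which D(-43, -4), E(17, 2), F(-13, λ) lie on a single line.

-1

The three points are collinear iff det[DE; DF] = 0.
This determinant is linear in λ: (60)λ + (60) = 0, so λ = -1.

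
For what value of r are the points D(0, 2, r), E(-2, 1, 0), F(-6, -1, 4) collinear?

-2

Collinearity requires DE × DF = 0; each component is linear in r.
The x-component gives (-2)r + (-4) = 0, so r = -2.
The remaining components then also vanish.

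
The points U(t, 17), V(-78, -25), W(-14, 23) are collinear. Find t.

-22

The three points are collinear iff det[UV; UW] = 0.
This determinant is linear in t: (-48)t + (-1056) = 0, so t = -22.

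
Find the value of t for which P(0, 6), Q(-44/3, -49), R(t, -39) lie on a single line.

-12

The three points are collinear iff det[PQ; PR] = 0.
This determinant is linear in t: (55)t + (660) = 0, so t = -12.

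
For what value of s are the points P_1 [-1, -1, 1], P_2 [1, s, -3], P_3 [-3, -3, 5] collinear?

Direction P_1P_3 = (-2, -2, 4). From the x-coordinate of P_2, the parameter along the line is τ = (1 − (-1))/(-2) = -1.
Then s = (-1) + (-1)·(-2) = 1.

1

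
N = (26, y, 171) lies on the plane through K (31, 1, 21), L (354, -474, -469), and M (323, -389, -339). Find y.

76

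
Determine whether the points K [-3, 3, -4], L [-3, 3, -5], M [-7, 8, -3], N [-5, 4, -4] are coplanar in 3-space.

The four points are coplanar iff the 3×3 determinant with rows KL, KM, KN is zero.
Rows: (0, 0, -1), (-4, 5, 1), (-2, 1, 0).
Expanding along the first row: (0)(-1) − (0)(2) + (-1)(6) = -6.
Nonzero ⇒ not coplanar.

No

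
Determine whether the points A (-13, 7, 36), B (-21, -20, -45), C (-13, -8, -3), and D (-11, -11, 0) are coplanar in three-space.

With A as base: AB = (-8, -27, -81), AC = (0, -15, -39), AD = (2, -18, -36).
AC × AD = (-162, -78, 30).
AB · (AC × AD) = 972.
Since 972 ≠ 0, the four points are not coplanar.

No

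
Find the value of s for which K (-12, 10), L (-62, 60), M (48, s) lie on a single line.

Collinearity: (M − K) must be parallel to (L − K) = (-50, 50).
Cross-multiplying the components: (s − 10)·(-50) = (60)·(50).
Solving gives s = -50.

-50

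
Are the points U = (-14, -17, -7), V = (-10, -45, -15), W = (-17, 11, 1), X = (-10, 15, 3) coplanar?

With U as base: UV = (4, -28, -8), UW = (-3, 28, 8), UX = (4, 32, 10).
UW × UX = (24, 62, -208).
UV · (UW × UX) = 24.
Since 24 ≠ 0, the four points are not coplanar.

No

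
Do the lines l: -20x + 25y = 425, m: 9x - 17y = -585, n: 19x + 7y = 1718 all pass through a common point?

No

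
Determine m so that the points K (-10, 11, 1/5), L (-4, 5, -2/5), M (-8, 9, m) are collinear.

Collinearity requires KL × KM = 0; each component is linear in m.
The x-component gives (-6)m + (0) = 0, so m = 0.
The remaining components then also vanish.

0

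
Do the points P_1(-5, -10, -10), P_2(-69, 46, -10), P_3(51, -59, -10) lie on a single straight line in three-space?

Yes

P_1P_2 = (-64, 56, 0), P_1P_3 = (56, -49, 0).
Each component of P_1P_3 is -7/8 times the corresponding component of P_1P_2, so P_1P_3 = -7/8·P_1P_2 and the points are collinear.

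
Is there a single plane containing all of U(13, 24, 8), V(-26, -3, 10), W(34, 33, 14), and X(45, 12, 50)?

A normal to the plane through U, V, W is n = UV × UW = (-180, 276, 216).
The plane has equation n·P = 6012. For X: n·X = 6012.
Equal, so X lies in the plane and all four are coplanar.

Yes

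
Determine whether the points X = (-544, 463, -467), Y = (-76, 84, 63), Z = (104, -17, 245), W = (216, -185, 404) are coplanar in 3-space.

No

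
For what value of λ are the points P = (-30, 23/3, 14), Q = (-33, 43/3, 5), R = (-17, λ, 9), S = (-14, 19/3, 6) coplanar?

Coplanarity ⇔ det[PQ; PR; PS] = 0.
Expanding, this is linear in λ: (168)λ + (-952) = 0.
So λ = 17/3.

17/3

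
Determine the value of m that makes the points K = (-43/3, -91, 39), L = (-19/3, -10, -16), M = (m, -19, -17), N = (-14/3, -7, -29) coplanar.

-19/3

Coplanarity ⇔ det[KL; KM; KN] = 0.
Expanding, this is linear in m: (888)m + (5624) = 0.
So m = -19/3.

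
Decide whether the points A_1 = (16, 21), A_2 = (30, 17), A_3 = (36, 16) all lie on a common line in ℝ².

A_1A_2 = (14, -4), A_1A_3 = (20, -5).
If collinear, A_1A_3 would be a scalar multiple of A_1A_2. But (14)·(-5) ≠ (-4)·(20) (difference 10), so they are not parallel; the points are not collinear.

No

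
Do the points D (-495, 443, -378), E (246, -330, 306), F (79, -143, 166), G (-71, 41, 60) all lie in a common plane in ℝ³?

A normal to the plane through D, E, F is n = DE × DF = (-19688, -10488, 9476).
The plane has equation n·P = 1517448. For G: n·G = 1536400.
1536400 ≠ 1517448, so G is off the plane.

No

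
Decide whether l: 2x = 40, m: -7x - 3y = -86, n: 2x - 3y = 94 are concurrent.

Intersecting l and m: solving the 2×2 system gives (x, y) = (20, -18).
Substitute into n: (2)(20) + (-3)(-18) = 94.
This equals 94, so (20, -18) lies on all three lines and they are concurrent.

Yes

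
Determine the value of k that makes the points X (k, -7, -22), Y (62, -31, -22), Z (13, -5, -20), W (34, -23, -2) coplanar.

The points are coplanar iff XY · (XZ × XW) = 0.
Expanding, this is linear in k: (-504)k + (9072) = 0.
So k = 18.

18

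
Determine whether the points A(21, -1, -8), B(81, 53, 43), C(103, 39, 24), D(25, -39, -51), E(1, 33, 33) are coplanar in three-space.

The plane through A, B, C has normal n = AB × AC = (-312, 2262, -2028) and equation n·P = 7410.
Checking the remaining points: n·D = 7410, n·E = 7410.
All equal 7410, so all 5 points lie in one plane.

Yes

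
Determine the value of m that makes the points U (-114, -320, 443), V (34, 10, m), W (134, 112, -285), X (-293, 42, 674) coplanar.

Normal to plane UWX: n = (363328, 73024, 167104); plane equation n·P = 9240000.
Requiring n·V = 9240000: (167104)m + (13083392) = 9240000.
So m = -23.

-23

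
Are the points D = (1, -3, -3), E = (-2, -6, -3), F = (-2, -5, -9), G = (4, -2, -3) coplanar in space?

With D as base: DE = (-3, -3, 0), DF = (-3, -2, -6), DG = (3, 1, 0).
DF × DG = (6, -18, 3).
DE · (DF × DG) = 36.
Since 36 ≠ 0, the four points are not coplanar.

No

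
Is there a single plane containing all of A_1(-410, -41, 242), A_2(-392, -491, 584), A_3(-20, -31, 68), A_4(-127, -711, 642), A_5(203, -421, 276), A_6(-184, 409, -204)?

Yes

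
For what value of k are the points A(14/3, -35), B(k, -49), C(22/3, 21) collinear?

4

The three points are collinear iff det[AB; AC] = 0.
This determinant is linear in k: (56)k + (-224) = 0, so k = 4.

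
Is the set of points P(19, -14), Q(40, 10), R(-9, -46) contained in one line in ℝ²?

Yes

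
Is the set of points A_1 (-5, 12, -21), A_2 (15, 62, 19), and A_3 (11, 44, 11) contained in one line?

A_1A_2 = (20, 50, 40), A_1A_3 = (16, 32, 32).
Comparing components 2 and 3: (50)(32) − (40)(32) = 320 ≠ 0, so A_1A_2 and A_1A_3 are not parallel and the points are not collinear.

No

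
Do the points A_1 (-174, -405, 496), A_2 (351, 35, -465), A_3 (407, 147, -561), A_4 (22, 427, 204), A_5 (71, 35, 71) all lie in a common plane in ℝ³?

Yes

The plane through A_1, A_2, A_3 has normal n = A_1A_2 × A_1A_3 = (65392, -3416, 34160) and equation n·P = 6948632.
Checking the remaining points: n·A_4 = 6948632, n·A_5 = 6948632.
All equal 6948632, so all 5 points lie in one plane.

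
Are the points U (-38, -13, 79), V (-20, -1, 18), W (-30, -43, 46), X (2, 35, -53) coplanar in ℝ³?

Yes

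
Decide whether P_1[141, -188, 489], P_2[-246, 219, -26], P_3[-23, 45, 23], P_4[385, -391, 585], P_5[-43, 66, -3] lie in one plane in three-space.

No

The plane through P_1, P_2, P_3 has normal n = P_1P_2 × P_1P_3 = (-69667, -95882, -23423) and equation n·P = -3251078.
Checking the remaining points: n·P_4 = -3034388, n·P_5 = -3262262.
Since n·P_4 = -3034388 ≠ -3251078, P_4 is off the plane and the points are not all coplanar.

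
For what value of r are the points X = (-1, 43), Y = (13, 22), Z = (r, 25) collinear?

The three points are collinear iff det[XY; XZ] = 0.
This determinant is linear in r: (21)r + (-231) = 0, so r = 11.

11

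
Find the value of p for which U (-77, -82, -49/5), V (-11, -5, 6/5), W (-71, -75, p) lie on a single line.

Collinearity requires UV × UW = 0; each component is linear in p.
The x-component gives (77)p + (3388/5) = 0, so p = -44/5.
The remaining components then also vanish.

-44/5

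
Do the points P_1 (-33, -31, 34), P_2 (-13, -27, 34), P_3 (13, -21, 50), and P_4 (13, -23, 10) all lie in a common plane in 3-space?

Yes

The four points are coplanar iff the 3×3 determinant with rows P_1P_2, P_1P_3, P_1P_4 is zero.
Rows: (20, 4, 0), (46, 10, 16), (46, 8, -24).
Expanding along the first row: (20)(-368) − (4)(-1840) + (0)(-92) = 0.
Zero determinant ⇒ coplanar.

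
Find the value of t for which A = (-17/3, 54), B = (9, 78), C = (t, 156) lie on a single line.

The three points are collinear iff det[AB; AC] = 0.
This determinant is linear in t: (-24)t + (1360) = 0, so t = 170/3.

170/3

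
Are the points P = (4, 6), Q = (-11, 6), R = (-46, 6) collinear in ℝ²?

Yes

PQ = (-15, 0), PR = (-50, 0).
det[PQ; PR] = (-15)(0) − (0)(-50) = 0.
The determinant is zero, so the points are collinear.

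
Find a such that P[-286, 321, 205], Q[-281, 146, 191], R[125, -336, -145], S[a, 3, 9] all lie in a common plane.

-52

The points are coplanar iff PQ · (PR × PS) = 0.
Expanding, this is linear in a: (52052)a + (2706704) = 0.
So a = -52.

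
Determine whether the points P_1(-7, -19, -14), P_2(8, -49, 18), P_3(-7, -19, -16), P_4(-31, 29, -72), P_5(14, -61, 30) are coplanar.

Yes

The plane through P_1, P_2, P_3 has normal n = P_1P_2 × P_1P_3 = (60, 30, 0) and equation n·P = -990.
Checking the remaining points: n·P_4 = -990, n·P_5 = -990.
All equal -990, so all 5 points lie in one plane.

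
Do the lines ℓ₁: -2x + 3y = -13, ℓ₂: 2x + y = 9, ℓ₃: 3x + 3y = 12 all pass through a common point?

Yes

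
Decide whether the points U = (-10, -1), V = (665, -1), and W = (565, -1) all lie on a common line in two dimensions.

Yes

UV = (675, 0), UW = (575, 0).
det[UV; UW] = (675)(0) − (0)(575) = 0.
The determinant is zero, so the points are collinear.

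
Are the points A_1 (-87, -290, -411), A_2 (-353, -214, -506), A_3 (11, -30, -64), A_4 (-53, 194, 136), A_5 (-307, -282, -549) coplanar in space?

Yes

The plane through A_1, A_2, A_3 has normal n = A_1A_2 × A_1A_3 = (51072, 82992, -76608) and equation n·P = 2974944.
Checking the remaining points: n·A_4 = 2974944, n·A_5 = 2974944.
All equal 2974944, so all 5 points lie in one plane.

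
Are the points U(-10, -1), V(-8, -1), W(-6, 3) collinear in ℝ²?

UV = (2, 0), UW = (4, 4).
If collinear, UW would be a scalar multiple of UV. But (2)·(4) ≠ (0)·(4) (difference 8), so they are not parallel; the points are not collinear.

No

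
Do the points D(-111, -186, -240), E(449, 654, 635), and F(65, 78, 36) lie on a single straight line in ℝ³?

No

DE = (560, 840, 875), DF = (176, 264, 276).
Comparing components 2 and 3: (840)(276) − (875)(264) = 840 ≠ 0, so DE and DF are not parallel and the points are not collinear.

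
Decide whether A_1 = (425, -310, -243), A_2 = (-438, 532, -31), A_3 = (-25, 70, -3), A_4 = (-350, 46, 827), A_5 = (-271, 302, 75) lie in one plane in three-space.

The plane through A_1, A_2, A_3 has normal n = A_1A_2 × A_1A_3 = (121520, 111720, 50960) and equation n·P = 4629520.
Checking the remaining points: n·A_4 = 4751040, n·A_5 = 4629520.
Since n·A_4 = 4751040 ≠ 4629520, A_4 is off the plane and the points are not all coplanar.

No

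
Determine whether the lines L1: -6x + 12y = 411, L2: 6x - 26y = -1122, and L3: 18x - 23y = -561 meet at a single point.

No

Intersecting L1 and L2: solving the 2×2 system gives (x, y) = (463/14, 711/14).
Substitute into L3: (18)(463/14) + (-23)(711/14) = -8019/14.
But L3 requires -561 ≠ -8019/14, so the three lines have no common point.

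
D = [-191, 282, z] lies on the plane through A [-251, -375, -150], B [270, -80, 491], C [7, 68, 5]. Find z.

Coplanarity requires AB · (AC × AD) = 0.
AB = (521, 295, 641), AC = (258, 443, 155); the triple product is linear in z with coefficient 154693 and constant term 64506981.
Setting it to zero: z = -417.

-417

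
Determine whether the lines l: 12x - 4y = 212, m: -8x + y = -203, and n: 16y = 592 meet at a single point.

Yes

Intersecting l and m: solving the 2×2 system gives (x, y) = (30, 37).
Substitute into n: (0)(30) + (16)(37) = 592.
This equals 592, so (30, 37) lies on all three lines and they are concurrent.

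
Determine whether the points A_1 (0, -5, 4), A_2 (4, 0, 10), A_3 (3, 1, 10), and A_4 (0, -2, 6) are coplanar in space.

The four points are coplanar iff the 3×3 determinant with rows A_1A_2, A_1A_3, A_1A_4 is zero.
Rows: (4, 5, 6), (3, 6, 6), (0, 3, 2).
Expanding along the first row: (4)(-6) − (5)(6) + (6)(9) = 0.
Zero determinant ⇒ coplanar.

Yes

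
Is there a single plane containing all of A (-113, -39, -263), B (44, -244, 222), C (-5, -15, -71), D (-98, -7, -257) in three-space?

No

A normal to the plane through A, B, C is n = AB × AC = (-51000, 22236, 25908).
The plane has equation n·P = -1918008. For D: n·D = -1816008.
-1816008 ≠ -1918008, so D is off the plane.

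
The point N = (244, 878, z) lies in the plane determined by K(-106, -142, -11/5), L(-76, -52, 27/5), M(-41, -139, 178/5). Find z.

449/5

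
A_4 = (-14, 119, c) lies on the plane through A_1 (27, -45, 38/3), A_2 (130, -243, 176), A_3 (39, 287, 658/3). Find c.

-22/3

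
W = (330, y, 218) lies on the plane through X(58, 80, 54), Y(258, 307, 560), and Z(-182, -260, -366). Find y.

578

A normal to the plane is n = XY × XZ = (76700, -37440, -13520).
W lies in the plane iff n · XW = 0.
This gives (-37440)y + (21640320) = 0, so y = 578.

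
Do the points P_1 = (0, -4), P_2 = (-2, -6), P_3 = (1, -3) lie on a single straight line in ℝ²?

P_1P_2 = (-2, -2), P_1P_3 = (1, 1).
Twice the signed area of △P_1P_2P_3 is (-2)(1) − (-2)(1) = 0.
The triangle is degenerate (zero area), so the points are collinear.

Yes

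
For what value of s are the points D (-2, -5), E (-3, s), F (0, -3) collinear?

The three points are collinear iff det[DE; DF] = 0.
This determinant is linear in s: (-2)s + (-12) = 0, so s = -6.

-6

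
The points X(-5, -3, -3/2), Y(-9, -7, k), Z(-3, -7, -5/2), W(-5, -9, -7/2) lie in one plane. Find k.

The points are coplanar iff XY · (XZ × XW) = 0.
Expanding, this is linear in k: (-12)k + (-42) = 0.
So k = -7/2.

-7/2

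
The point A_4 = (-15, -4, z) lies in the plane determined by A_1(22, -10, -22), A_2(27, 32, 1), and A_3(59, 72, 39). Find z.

-41

Coplanarity requires A_1A_2 · (A_1A_3 × A_1A_4) = 0.
A_1A_2 = (5, 42, 23), A_1A_3 = (37, 82, 61); the triple product is linear in z with coefficient -1144 and constant term -46904.
Setting it to zero: z = -41.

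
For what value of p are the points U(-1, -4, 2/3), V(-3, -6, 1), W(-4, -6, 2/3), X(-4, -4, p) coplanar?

-1/3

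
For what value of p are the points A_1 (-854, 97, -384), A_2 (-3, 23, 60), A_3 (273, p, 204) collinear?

Direction A_1A_2 = (851, -74, 444). From the x-coordinate of A_3, the parameter along the line is τ = (273 − (-854))/851 = 49/37.
Then p = 97 + 49/37·(-74) = -1.

-1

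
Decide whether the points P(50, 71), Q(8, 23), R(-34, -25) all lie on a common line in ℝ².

PQ = (-42, -48), PR = (-84, -96).
Checking proportionality: PR = 2·PQ, so the vectors are parallel and the points are collinear.

Yes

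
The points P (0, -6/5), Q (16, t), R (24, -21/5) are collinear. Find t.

Collinearity: (Q − P) must be parallel to (R − P) = (24, -3).
Cross-multiplying the components: (t − (-6/5))·(24) = (16)·(-3).
Solving gives t = -16/5.

-16/5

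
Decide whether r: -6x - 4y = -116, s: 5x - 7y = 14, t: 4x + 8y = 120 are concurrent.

The three lines meet at one point iff the augmented coefficient matrix [aᵢ bᵢ cᵢ] has rank < 3, i.e. its determinant vanishes.
Here the determinant is 0.
It vanishes, so the lines are concurrent at (14, 8).

Yes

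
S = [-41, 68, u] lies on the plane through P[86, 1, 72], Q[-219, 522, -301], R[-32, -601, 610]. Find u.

44

The plane through P, Q, R has equation 55752x + 208104y + 245088z = 22649112.
Substituting S: (245088)u + (11865240) = 22649112, so u = 44.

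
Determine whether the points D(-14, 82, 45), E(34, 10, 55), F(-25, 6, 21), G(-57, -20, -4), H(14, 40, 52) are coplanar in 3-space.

No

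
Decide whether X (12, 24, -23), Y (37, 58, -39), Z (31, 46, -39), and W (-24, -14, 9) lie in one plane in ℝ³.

The four points are coplanar iff the 3×3 determinant with rows XY, XZ, XW is zero.
Rows: (25, 34, -16), (19, 22, -16), (-36, -38, 32).
Expanding along the first row: (25)(96) − (34)(32) + (-16)(70) = 192.
Nonzero ⇒ not coplanar.

No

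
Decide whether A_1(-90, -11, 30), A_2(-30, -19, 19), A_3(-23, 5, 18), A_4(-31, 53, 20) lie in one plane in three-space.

Yes

The four points are coplanar iff the 3×3 determinant with rows A_1A_2, A_1A_3, A_1A_4 is zero.
Rows: (60, -8, -11), (67, 16, -12), (59, 64, -10).
Expanding along the first row: (60)(608) − (-8)(38) + (-11)(3344) = 0.
Zero determinant ⇒ coplanar.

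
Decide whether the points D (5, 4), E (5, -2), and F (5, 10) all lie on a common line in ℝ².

DE = (0, -6), DF = (0, 6).
det[DE; DF] = (0)(6) − (-6)(0) = 0.
The determinant is zero, so the points are collinear.

Yes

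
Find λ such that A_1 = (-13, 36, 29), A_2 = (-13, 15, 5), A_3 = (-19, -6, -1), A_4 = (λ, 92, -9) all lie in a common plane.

The points are coplanar iff A_1A_2 · (A_1A_3 × A_1A_4) = 0.
Expanding, this is linear in λ: (-378)λ + (7938) = 0.
So λ = 21.

21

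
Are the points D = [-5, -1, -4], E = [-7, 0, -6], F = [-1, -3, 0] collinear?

Yes

DE = (-2, 1, -2), DF = (4, -2, 4).
Each component of DF is -2 times the corresponding component of DE, so DF = -2·DE and the points are collinear.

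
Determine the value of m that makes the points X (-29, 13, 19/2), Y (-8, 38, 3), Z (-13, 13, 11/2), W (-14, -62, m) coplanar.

Coplanarity ⇔ det[XY; XZ; XW] = 0.
Expanding, this is linear in m: (-400)m + (3800) = 0.
So m = 19/2.

19/2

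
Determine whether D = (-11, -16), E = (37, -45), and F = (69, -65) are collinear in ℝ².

No

DE = (48, -29), DF = (80, -49).
If collinear, DF would be a scalar multiple of DE. But (48)·(-49) ≠ (-29)·(80) (difference -32), so they are not parallel; the points are not collinear.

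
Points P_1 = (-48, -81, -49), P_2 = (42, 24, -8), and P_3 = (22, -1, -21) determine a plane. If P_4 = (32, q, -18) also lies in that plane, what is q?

10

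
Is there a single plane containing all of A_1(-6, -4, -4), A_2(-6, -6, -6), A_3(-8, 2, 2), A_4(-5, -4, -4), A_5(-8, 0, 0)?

The plane through A_1, A_2, A_3 has normal n = A_1A_2 × A_1A_3 = (0, 4, -4) and equation n·P = 0.
Checking the remaining points: n·A_4 = 0, n·A_5 = 0.
All equal 0, so all 5 points lie in one plane.

Yes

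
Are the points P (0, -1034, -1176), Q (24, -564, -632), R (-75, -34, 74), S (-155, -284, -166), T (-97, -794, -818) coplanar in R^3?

The plane through P, Q, R has normal n = PQ × PR = (43500, -70800, 59250) and equation n·X = 3529200.
Checking the remaining points: n·S = 3529200, n·T = 3529200.
All equal 3529200, so all 5 points lie in one plane.

Yes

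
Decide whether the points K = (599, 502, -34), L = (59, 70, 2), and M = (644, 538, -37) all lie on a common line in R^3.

KL = (-540, -432, 36), KM = (45, 36, -3).
Each component of KM is -1/12 times the corresponding component of KL, so KM = -1/12·KL and the points are collinear.

Yes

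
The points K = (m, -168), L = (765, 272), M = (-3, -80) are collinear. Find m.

The three points are collinear iff det[KL; KM] = 0.
This determinant is linear in m: (352)m + (68640) = 0, so m = -195.

-195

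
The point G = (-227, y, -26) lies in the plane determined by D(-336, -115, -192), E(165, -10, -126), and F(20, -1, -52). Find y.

-28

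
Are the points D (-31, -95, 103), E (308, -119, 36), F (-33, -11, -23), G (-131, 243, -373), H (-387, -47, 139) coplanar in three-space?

No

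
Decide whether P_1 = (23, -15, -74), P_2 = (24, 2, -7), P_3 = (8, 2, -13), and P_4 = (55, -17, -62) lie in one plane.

No

A normal to the plane through P_1, P_2, P_3 is n = P_1P_2 × P_1P_3 = (-102, -1066, 272).
The plane has equation n·P = -6484. For P_4: n·P_4 = -4352.
-4352 ≠ -6484, so P_4 is off the plane.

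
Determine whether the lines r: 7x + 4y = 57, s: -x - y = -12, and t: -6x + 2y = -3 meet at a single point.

No

Intersecting r and s: solving the 2×2 system gives (x, y) = (3, 9).
Substitute into t: (-6)(3) + (2)(9) = 0.
But t requires -3 ≠ 0, so the three lines have no common point.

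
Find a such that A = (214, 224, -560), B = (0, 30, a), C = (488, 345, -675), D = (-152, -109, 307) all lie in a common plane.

-56

The points are coplanar iff AB · (AC × AD) = 0.
Expanding, this is linear in a: (-46956)a + (-2629536) = 0.
So a = -56.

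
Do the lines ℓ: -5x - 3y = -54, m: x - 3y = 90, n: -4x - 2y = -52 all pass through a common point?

Lines aᵢx + bᵢy = cᵢ with pairwise distinct directions are concurrent exactly when det[aᵢ bᵢ cᵢ] = 0.
Here the determinant is 0.
It vanishes, so the lines are concurrent at (24, -22).

Yes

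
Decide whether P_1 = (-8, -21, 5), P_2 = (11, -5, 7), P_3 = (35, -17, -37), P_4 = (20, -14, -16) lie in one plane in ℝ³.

With P_1 as base: P_1P_2 = (19, 16, 2), P_1P_3 = (43, 4, -42), P_1P_4 = (28, 7, -21).
P_1P_3 × P_1P_4 = (210, -273, 189).
P_1P_2 · (P_1P_3 × P_1P_4) = 0.
The scalar triple product vanishes, so the four points are coplanar.

Yes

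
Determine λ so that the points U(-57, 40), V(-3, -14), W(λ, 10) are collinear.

-27

The three points are collinear iff det[UV; UW] = 0.
This determinant is linear in λ: (54)λ + (1458) = 0, so λ = -27.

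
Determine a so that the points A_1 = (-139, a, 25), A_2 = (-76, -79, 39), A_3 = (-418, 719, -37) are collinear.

Direction A_2A_3 = (-342, 798, -76). From the x-coordinate of A_1, the parameter along the line is τ = (-139 − (-76))/(-342) = 7/38.
Then a = (-79) + 7/38·(798) = 68.

68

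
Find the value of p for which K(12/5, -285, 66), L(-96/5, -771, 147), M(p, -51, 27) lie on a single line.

64/5

Direction KL = (-108/5, -486, 81). From the y-coordinate of M, the parameter along the line is τ = (-51 − (-285))/(-486) = -13/27.
Then p = 12/5 + (-13/27)·(-108/5) = 64/5.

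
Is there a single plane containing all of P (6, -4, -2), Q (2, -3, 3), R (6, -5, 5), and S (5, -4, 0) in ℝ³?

No

With P as base: PQ = (-4, 1, 5), PR = (0, -1, 7), PS = (-1, 0, 2).
PR × PS = (-2, -7, -1).
PQ · (PR × PS) = -4.
Since -4 ≠ 0, the four points are not coplanar.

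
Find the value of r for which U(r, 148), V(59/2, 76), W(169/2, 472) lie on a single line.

79/2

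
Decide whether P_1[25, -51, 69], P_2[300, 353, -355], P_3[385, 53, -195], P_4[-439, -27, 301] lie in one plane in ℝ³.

Yes

With P_1 as base: P_1P_2 = (275, 404, -424), P_1P_3 = (360, 104, -264), P_1P_4 = (-464, 24, 232).
P_1P_3 × P_1P_4 = (30464, 38976, 56896).
P_1P_2 · (P_1P_3 × P_1P_4) = 0.
The scalar triple product vanishes, so the four points are coplanar.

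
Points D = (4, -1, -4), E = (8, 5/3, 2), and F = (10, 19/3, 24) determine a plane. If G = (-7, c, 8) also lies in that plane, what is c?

A normal to the plane is n = DE × DF = (92/3, -76, 40/3).
G lies in the plane iff n · DG = 0.
This gives (-76)c + (-760/3) = 0, so c = -10/3.

-10/3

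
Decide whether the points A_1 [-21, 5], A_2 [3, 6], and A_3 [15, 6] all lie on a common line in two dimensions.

A_1A_2 = (24, 1), A_1A_3 = (36, 1).
det[A_1A_2; A_1A_3] = (24)(1) − (1)(36) = -12.
The determinant is nonzero, so they are not collinear.

No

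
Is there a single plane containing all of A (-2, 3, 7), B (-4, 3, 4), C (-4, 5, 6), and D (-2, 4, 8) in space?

Yes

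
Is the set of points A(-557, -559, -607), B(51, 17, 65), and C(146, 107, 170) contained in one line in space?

Yes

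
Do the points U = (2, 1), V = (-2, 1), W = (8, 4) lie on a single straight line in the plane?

No

UV = (-4, 0), UW = (6, 3).
If collinear, UW would be a scalar multiple of UV. But (-4)·(3) ≠ (0)·(6) (difference -12), so they are not parallel; the points are not collinear.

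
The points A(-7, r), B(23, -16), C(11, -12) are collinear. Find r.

The three points are collinear iff det[AB; AC] = 0.
This determinant is linear in r: (-12)r + (-72) = 0, so r = -6.

-6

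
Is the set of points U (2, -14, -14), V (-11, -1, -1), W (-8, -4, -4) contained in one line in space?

UV = (-13, 13, 13), UW = (-10, 10, 10).
Each component of UW is 10/13 times the corresponding component of UV, so UW = 10/13·UV and the points are collinear.

Yes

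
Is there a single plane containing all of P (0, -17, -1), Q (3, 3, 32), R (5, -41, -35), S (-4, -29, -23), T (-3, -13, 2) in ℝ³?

The plane through P, Q, R has normal n = PQ × PR = (112, 267, -172) and equation n·X = -4367.
Checking the remaining points: n·S = -4235, n·T = -4151.
Since n·S = -4235 ≠ -4367, S is off the plane and the points are not all coplanar.

No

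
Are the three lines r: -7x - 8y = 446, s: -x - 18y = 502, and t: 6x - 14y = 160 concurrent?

Yes

Intersecting r and s: solving the 2×2 system gives (x, y) = (-34, -26).
Substitute into t: (6)(-34) + (-14)(-26) = 160.
This equals 160, so (-34, -26) lies on all three lines and they are concurrent.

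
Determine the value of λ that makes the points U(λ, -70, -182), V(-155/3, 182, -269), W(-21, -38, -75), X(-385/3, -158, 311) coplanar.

130/3

The points are coplanar iff UV · (UW × UX) = 0.
Expanding, this is linear in λ: (61640)λ + (-8013200/3) = 0.
So λ = 130/3.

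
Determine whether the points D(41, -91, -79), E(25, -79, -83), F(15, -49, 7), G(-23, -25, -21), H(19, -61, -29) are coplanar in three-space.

Yes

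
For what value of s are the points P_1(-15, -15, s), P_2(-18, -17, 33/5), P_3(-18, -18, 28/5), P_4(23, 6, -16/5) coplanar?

31/5

Coplanarity ⇔ det[P_1P_2; P_1P_3; P_1P_4] = 0.
Expanding, this is linear in s: (-41)s + (1271/5) = 0.
So s = 31/5.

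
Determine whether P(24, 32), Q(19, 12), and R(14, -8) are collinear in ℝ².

PQ = (-5, -20), PR = (-10, -40).
det[PQ; PR] = (-5)(-40) − (-20)(-10) = 0.
The determinant is zero, so the points are collinear.

Yes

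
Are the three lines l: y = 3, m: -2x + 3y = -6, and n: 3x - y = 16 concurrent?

Intersecting l and m: solving the 2×2 system gives (x, y) = (15/2, 3).
Substitute into n: (3)(15/2) + (-1)(3) = 39/2.
But n requires 16 ≠ 39/2, so the three lines have no common point.

No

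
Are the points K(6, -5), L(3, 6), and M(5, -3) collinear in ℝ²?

KL = (-3, 11), KM = (-1, 2).
det[KL; KM] = (-3)(2) − (11)(-1) = 5.
The determinant is nonzero, so they are not collinear.

No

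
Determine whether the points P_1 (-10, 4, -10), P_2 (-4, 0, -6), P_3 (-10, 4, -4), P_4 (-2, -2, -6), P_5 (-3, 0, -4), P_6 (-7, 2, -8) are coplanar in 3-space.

No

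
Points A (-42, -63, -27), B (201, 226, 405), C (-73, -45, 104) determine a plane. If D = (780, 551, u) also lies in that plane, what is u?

Coplanarity requires AB · (AC × AD) = 0.
AB = (243, 289, 432), AC = (-31, 18, 131); the triple product is linear in u with coefficient 13333 and constant term -2679933.
Setting it to zero: u = 201.

201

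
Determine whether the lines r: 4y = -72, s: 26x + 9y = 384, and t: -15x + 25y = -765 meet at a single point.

Intersecting r and s: solving the 2×2 system gives (x, y) = (21, -18).
Substitute into t: (-15)(21) + (25)(-18) = -765.
This equals -765, so (21, -18) lies on all three lines and they are concurrent.

Yes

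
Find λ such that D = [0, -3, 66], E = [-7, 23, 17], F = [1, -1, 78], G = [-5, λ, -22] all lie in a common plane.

-45

Coplanarity ⇔ det[DE; DF; DG] = 0.
Expanding, this is linear in λ: (35)λ + (1575) = 0.
So λ = -45.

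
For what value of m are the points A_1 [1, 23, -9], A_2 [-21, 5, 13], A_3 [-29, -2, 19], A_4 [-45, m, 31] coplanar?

Normal to plane A_1A_2A_3: n = (46, -44, 10); plane equation n·P = -1056.
Requiring n·A_4 = -1056: (-44)m + (-1760) = -1056.
So m = -16.

-16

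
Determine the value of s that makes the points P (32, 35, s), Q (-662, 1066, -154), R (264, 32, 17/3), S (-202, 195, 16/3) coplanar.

Coplanarity ⇔ det[PQ; PR; PS] = 0.
Expanding, this is linear in s: (330906)s + (-7610838) = 0.
So s = 23.

23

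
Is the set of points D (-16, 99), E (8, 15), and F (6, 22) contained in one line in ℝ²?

DE = (24, -84), DF = (22, -77).
Twice the signed area of △DEF is (24)(-77) − (-84)(22) = 0.
The triangle is degenerate (zero area), so the points are collinear.

Yes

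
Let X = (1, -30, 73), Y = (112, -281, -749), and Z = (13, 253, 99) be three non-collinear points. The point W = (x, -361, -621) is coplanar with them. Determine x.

88

The plane through X, Y, Z has equation 226100x − 12750y + 34425z = 3121625.
Substituting W: (226100)x + (-16775175) = 3121625, so x = 88.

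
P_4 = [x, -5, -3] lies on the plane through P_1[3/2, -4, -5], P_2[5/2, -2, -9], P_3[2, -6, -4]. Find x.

1

The plane through P_1, P_2, P_3 has equation −6x − 3y − 3z = 18.
Substituting P_4: (-6)x + (24) = 18, so x = 1.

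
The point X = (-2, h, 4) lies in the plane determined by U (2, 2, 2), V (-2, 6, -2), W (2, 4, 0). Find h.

Coplanarity requires UV · (UW × UX) = 0.
UV = (-4, 4, -4), UW = (0, 2, -2); the triple product is linear in h with coefficient -8 and constant term 0.
Setting it to zero: h = 0.

0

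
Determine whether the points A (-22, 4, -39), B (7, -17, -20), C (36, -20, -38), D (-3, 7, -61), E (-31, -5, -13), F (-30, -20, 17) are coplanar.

The plane through A, B, C has normal n = AB × AC = (435, 1073, 522) and equation n·P = -25636.
Checking the remaining points: n·D = -25636, n·E = -25636, n·F = -25636.
All equal -25636, so all 6 points lie in one plane.

Yes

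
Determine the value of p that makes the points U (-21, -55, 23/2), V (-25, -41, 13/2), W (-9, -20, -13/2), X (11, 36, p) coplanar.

-71/2

Normal to plane UVW: n = (-77, -132, -308); plane equation n·P = 5335.
Requiring n·X = 5335: (-308)p + (-5599) = 5335.
So p = -71/2.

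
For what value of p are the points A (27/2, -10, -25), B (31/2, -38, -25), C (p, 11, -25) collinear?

Direction AB = (2, -28, 0). From the y-coordinate of C, the parameter along the line is τ = (11 − (-10))/(-28) = -3/4.
Then p = 27/2 + (-3/4)·(2) = 12.

12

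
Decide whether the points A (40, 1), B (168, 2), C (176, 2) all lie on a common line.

AB = (128, 1), AC = (136, 1).
Twice the signed area of △ABC is (128)(1) − (1)(136) = -8.
The area is nonzero, so the three points are not collinear.

No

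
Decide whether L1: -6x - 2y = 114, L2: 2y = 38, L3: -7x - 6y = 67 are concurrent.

The three lines meet at one point iff the augmented coefficient matrix [aᵢ bᵢ cᵢ] has rank < 3, i.e. its determinant vanishes.
Here the determinant is -44.
Nonzero, so no common point exists.

No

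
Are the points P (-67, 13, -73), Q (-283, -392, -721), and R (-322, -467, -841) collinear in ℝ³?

PQ = (-216, -405, -648), PR = (-255, -480, -768).
Comparing components 3 and 1: (-648)(-255) − (-216)(-768) = -648 ≠ 0, so PQ and PR are not parallel and the points are not collinear.

No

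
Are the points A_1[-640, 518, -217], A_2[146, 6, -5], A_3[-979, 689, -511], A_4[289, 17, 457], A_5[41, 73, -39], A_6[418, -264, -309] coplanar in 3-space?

Yes

The plane through A_1, A_2, A_3 has normal n = A_1A_2 × A_1A_3 = (114276, 159216, -39162) and equation n·P = 17835402.
Checking the remaining points: n·A_4 = 17835402, n·A_5 = 17835402, n·A_6 = 17835402.
All equal 17835402, so all 6 points lie in one plane.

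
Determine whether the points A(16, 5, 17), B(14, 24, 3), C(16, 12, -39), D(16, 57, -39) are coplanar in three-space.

The four points are coplanar iff the 3×3 determinant with rows AB, AC, AD is zero.
Rows: (-2, 19, -14), (0, 7, -56), (0, 52, -56).
Expanding along the first row: (-2)(2520) − (19)(0) + (-14)(0) = -5040.
Nonzero ⇒ not coplanar.

No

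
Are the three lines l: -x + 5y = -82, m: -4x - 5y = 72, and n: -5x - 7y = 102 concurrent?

Yes

The three lines meet at one point iff the augmented coefficient matrix [aᵢ bᵢ cᵢ] has rank < 3, i.e. its determinant vanishes.
Here the determinant is 0.
It vanishes, so the lines are concurrent at (2, -16).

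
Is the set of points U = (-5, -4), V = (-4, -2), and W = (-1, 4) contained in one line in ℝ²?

UV = (1, 2), UW = (4, 8).
det[UV; UW] = (1)(8) − (2)(4) = 0.
The determinant is zero, so the points are collinear.

Yes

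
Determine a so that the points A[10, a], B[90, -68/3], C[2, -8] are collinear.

-28/3

Collinearity: (A − B) must be parallel to (C − B) = (-88, 44/3).
Cross-multiplying the components: (a − (-68/3))·(-88) = (-80)·(44/3).
Solving gives a = -28/3.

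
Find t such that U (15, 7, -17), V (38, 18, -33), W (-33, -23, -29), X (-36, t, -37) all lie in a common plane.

The points are coplanar iff UV · (UW × UX) = 0.
Expanding, this is linear in t: (1044)t + (27144) = 0.
So t = -26.

-26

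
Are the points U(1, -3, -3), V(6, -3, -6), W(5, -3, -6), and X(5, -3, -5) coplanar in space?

A normal to the plane through U, V, W is n = UV × UW = (0, 3, 0).
The plane has equation n·P = -9. For X: n·X = -9.
Equal, so X lies in the plane and all four are coplanar.

Yes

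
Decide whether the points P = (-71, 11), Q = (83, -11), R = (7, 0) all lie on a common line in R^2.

No

PQ = (154, -22), PR = (78, -11).
Twice the signed area of △PQR is (154)(-11) − (-22)(78) = 22.
The area is nonzero, so the three points are not collinear.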